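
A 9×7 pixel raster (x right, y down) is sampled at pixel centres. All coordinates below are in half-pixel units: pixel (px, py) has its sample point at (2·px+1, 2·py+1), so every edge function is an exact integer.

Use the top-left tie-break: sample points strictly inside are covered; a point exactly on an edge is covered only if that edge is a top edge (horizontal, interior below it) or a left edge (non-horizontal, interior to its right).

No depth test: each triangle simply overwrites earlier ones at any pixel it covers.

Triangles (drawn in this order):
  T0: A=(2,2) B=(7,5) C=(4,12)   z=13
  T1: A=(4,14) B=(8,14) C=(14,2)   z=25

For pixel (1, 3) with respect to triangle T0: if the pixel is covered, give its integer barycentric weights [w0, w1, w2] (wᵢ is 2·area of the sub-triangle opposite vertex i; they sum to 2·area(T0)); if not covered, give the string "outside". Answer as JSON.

T0:
  2·area = 44
  edge (2, 2)→(7, 5): d=(5,3) right/bottom  bias=-1
  edge (7, 5)→(4, 12): d=(-3,7) right/bottom  bias=-1
  edge (4, 12)→(2, 2): d=(-2,-10) top-left  bias=+0
    (1,1)@(3, 3): e=[2,34,8] → X
    (2,1)@(5, 3): e=[-4,20,28] → .
    (1,2)@(3, 5): e=[12,28,4] → X
    (2,2)@(5, 5): e=[6,14,24] → X
    (3,2)@(7, 5): e=[0,0,44] → .  [on edge]
    (1,3)@(3, 7): e=[22,22,0] → X  [on edge]
    (3,3)@(7, 7): e=[10,-6,40] → .
    (1,4)@(3, 9): e=[32,16,-4] → .
    (2,4)@(5, 9): e=[26,2,16] → X
    (3,4)@(7, 9): e=[20,-12,36] → .
    (2,5)@(5, 11): e=[36,-4,12] → .
    (8,5)@(17, 11): e=[0,-88,132] → .  [on edge]
  covered (6 px):
    . . . . . . . . .
    . X . . . . . . .
    . X X . . . . . .
    . X X . . . . . .
    . . X . . . . . .
    . . . . . . . . .
    . . . . . . . . .
T1:
  2·area = 48  (B↔C swapped to make it positive)
  edge (4, 14)→(14, 2): d=(10,-12) top-left  bias=+0
  edge (14, 2)→(8, 14): d=(-6,12) right/bottom  bias=-1
  edge (8, 14)→(4, 14): d=(-4,0) right/bottom  bias=-1
    (5,3)@(11, 7): e=[14,6,28] → X
    (6,3)@(13, 7): e=[38,-18,28] → .
    (4,4)@(9, 9): e=[10,18,20] → X
    (5,4)@(11, 9): e=[34,-6,20] → .
    (3,5)@(7, 11): e=[6,30,12] → X
    (5,5)@(11, 11): e=[54,-18,12] → .
    (2,6)@(5, 13): e=[2,42,4] → X
    (4,6)@(9, 13): e=[50,-6,4] → .
  covered (6 px):
    . . . . . . . . .
    . . . . . . . . .
    . . . . . . . . .
    . . . . . X . . .
    . . . . X . . . .
    . . . X X . . . .
    . . X X . . . . .

Answer: [22,0,22]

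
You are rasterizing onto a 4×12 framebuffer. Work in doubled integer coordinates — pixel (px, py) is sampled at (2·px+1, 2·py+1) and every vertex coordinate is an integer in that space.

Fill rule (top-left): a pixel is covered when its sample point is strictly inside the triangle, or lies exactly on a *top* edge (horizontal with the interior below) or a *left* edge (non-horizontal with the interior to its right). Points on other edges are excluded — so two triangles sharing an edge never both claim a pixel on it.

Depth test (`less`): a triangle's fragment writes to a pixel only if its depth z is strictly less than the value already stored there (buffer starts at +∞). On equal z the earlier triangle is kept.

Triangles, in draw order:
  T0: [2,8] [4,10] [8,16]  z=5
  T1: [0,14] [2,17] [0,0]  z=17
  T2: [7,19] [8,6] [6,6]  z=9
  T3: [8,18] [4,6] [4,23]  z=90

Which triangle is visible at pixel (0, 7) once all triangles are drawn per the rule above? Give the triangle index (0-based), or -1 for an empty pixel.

T0:
  2·area = 4
  edge (2, 8)→(4, 10): d=(2,2) right/bottom  bias=-1
  edge (4, 10)→(8, 16): d=(4,6) right/bottom  bias=-1
  edge (8, 16)→(2, 8): d=(-6,-8) top-left  bias=+0
    (0,3)@(1, 7): e=[0,6,-2] → ·  [on edge]
    (1,4)@(3, 9): e=[0,2,2] → ·  [on edge]
    (2,5)@(5, 11): e=[0,-2,6] → ·  [on edge]
    (3,6)@(7, 13): e=[0,-6,10] → ·  [on edge]
  covered (0 px):
    · · · ·
    · · · ·
    · · · ·
    · · · ·
    · · · ·
    · · · ·
    · · · ·
    · · · ·
    · · · ·
    · · · ·
    · · · ·
    · · · ·
T1:
  2·area = 28  (B↔C swapped to make it positive)
  edge (0, 14)→(0, 0): d=(0,-14) top-left  bias=+0
  edge (0, 0)→(2, 17): d=(2,17) right/bottom  bias=-1
  edge (2, 17)→(0, 14): d=(-2,-3) top-left  bias=+0
    (0,4)@(1, 9): e=[14,1,13] → #
    (1,4)@(3, 9): e=[42,-33,19] → ·
    (0,5)@(1, 11): e=[14,5,9] → #
    (1,5)@(3, 11): e=[42,-29,15] → ·
    (0,6)@(1, 13): e=[14,9,5] → #
    (1,6)@(3, 13): e=[42,-25,11] → ·
    (0,7)@(1, 15): e=[14,13,1] → #
    (1,7)@(3, 15): e=[42,-21,7] → ·
    (0,8)@(1, 17): e=[14,17,-3] → ·
  covered (4 px):
    · · · ·
    · · · ·
    · · · ·
    · · · ·
    # · · ·
    # · · ·
    # · · ·
    # · · ·
    · · · ·
    · · · ·
    · · · ·
    · · · ·
T2:
  2·area = 26  (B↔C swapped to make it positive)
  edge (7, 19)→(6, 6): d=(-1,-13) top-left  bias=+0
  edge (6, 6)→(8, 6): d=(2,0) top-left  bias=+0
  edge (8, 6)→(7, 19): d=(-1,13) right/bottom  bias=-1
    (3,3)@(7, 7): e=[12,2,12] → #
    (3,4)@(7, 9): e=[10,6,10] → #
    (3,5)@(7, 11): e=[8,10,8] → #
    (3,6)@(7, 13): e=[6,14,6] → #
    (3,7)@(7, 15): e=[4,18,4] → #
    (3,8)@(7, 17): e=[2,22,2] → #
    (3,9)@(7, 19): e=[0,26,0] → ·  [on edge]
  covered (6 px):
    · · · ·
    · · · ·
    · · · ·
    · · · #
    · · · #
    · · · #
    · · · #
    · · · #
    · · · #
    · · · ·
    · · · ·
    · · · ·
T3:
  2·area = 68  (B↔C swapped to make it positive)
  edge (8, 18)→(4, 23): d=(-4,5) right/bottom  bias=-1
  edge (4, 23)→(4, 6): d=(0,-17) top-left  bias=+0
  edge (4, 6)→(8, 18): d=(4,12) right/bottom  bias=-1
    (1,1)@(3, 3): e=[85,-17,0] → ·  [on edge]
    (2,4)@(5, 9): e=[51,17,0] → ·  [on edge]
    (2,5)@(5, 11): e=[43,17,8] → #
    (3,5)@(7, 11): e=[33,51,-16] → ·
    (2,6)@(5, 13): e=[35,17,16] → #
    (3,6)@(7, 13): e=[25,51,-8] → ·
    (2,7)@(5, 15): e=[27,17,24] → #
    (3,7)@(7, 15): e=[17,51,0] → ·  [on edge]
    (2,8)@(5, 17): e=[19,17,32] → #
    (3,8)@(7, 17): e=[9,51,8] → #
    (2,9)@(5, 19): e=[11,17,40] → #
    (2,10)@(5, 21): e=[3,17,48] → #
  covered (8 px):
    · · · ·
    · · · ·
    · · · ·
    · · · ·
    · · · ·
    · · # ·
    · · # ·
    · · # ·
    · · # #
    · · # #
    · · # ·
    · · · ·

Z-buffer (winner per pixel, '.' = empty):
  . . . .
  . . . .
  . . . .
  . . . 2
  1 . . 2
  1 . 3 2
  1 . 3 2
  1 . 3 2
  . . 3 2
  . . 3 3
  . . 3 .
  . . . .

Final: 1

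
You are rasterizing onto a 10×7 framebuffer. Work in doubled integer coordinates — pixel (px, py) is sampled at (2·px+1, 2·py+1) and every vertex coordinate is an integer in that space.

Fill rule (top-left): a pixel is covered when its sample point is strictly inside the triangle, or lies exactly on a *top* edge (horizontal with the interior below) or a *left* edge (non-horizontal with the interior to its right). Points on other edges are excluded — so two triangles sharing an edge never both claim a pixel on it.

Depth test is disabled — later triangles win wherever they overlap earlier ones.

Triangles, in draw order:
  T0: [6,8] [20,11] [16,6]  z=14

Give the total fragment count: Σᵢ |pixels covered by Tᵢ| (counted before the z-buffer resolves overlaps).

T0:
  2·area = 58  (B↔C swapped to make it positive)
  edge (6, 8)→(16, 6): d=(10,-2) top-left  bias=+0
  edge (16, 6)→(20, 11): d=(4,5) right/bottom  bias=-1
  edge (20, 11)→(6, 8): d=(-14,-3) top-left  bias=+0
    (5,3)@(11, 7): e=[0,29,29] → █  [on edge]
    (6,3)@(13, 7): e=[4,19,35] → █
    (7,3)@(15, 7): e=[8,9,41] → █
    (8,3)@(17, 7): e=[12,-1,47] → ·
    (0,4)@(1, 9): e=[0,87,-29] → ·  [on edge]
    (5,4)@(11, 9): e=[20,37,1] → █
    (8,4)@(17, 9): e=[32,7,19] → █
    (9,4)@(19, 9): e=[36,-3,25] → ·
    (5,5)@(11, 11): e=[40,45,-27] → ·
    (6,5)@(13, 11): e=[44,35,-21] → ·
    (7,5)@(15, 11): e=[48,25,-15] → ·
    (8,5)@(17, 11): e=[52,15,-9] → ·
  covered (7 px):
    · · · · · · · · · ·
    · · · · · · · · · ·
    · · · · · · · · · ·
    · · · · · █ █ █ · ·
    · · · · · █ █ █ █ ·
    · · · · · · · · · ·
    · · · · · · · · · ·

Final: 7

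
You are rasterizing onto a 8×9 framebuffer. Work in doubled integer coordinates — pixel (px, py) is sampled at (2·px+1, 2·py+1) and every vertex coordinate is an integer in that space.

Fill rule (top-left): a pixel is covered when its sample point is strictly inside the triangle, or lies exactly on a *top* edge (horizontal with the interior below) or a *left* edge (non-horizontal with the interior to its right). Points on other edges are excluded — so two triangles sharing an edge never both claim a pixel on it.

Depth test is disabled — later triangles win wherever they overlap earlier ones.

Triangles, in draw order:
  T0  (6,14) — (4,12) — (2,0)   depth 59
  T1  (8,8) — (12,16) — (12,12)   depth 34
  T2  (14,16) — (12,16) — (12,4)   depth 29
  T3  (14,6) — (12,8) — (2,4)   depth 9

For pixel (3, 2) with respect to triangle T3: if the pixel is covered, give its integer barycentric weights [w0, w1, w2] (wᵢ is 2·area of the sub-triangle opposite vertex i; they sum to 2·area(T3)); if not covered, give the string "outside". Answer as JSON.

T0:
  2·area = 20
  edge (6, 14)→(4, 12): d=(-2,-2) top-left  bias=+0
  edge (4, 12)→(2, 0): d=(-2,-12) top-left  bias=+0
  edge (2, 0)→(6, 14): d=(4,14) right/bottom  bias=-1
    (1,2)@(3, 5): e=[12,2,6] → █
    (2,2)@(5, 5): e=[16,26,-22] → ·
    (1,3)@(3, 7): e=[8,-2,14] → ·
    (0,4)@(1, 9): e=[0,-30,50] → ·  [on edge]
    (1,5)@(3, 11): e=[0,-10,30] → ·  [on edge]
    (2,5)@(5, 11): e=[4,14,2] → █
    (3,5)@(7, 11): e=[8,38,-26] → ·
    (2,6)@(5, 13): e=[0,10,10] → █  [on edge]
    (3,6)@(7, 13): e=[4,34,-18] → ·
    (2,7)@(5, 15): e=[-4,6,18] → ·
    (3,7)@(7, 15): e=[0,30,-10] → ·  [on edge]
    (4,8)@(9, 17): e=[0,50,-30] → ·  [on edge]
  covered (3 px):
    · · · · · · · ·
    · · · · · · · ·
    · █ · · · · · ·
    · · · · · · · ·
    · · · · · · · ·
    · · █ · · · · ·
    · · █ · · · · ·
    · · · · · · · ·
    · · · · · · · ·
T1:
  2·area = 16  (B↔C swapped to make it positive)
  edge (8, 8)→(12, 12): d=(4,4) right/bottom  bias=-1
  edge (12, 12)→(12, 16): d=(0,4) right/bottom  bias=-1
  edge (12, 16)→(8, 8): d=(-4,-8) top-left  bias=+0
    (0,0)@(1, 1): e=[0,44,-28] → ·  [on edge]
    (1,1)@(3, 3): e=[0,36,-20] → ·  [on edge]
    (2,2)@(5, 5): e=[0,28,-12] → ·  [on edge]
    (3,3)@(7, 7): e=[0,20,-4] → ·  [on edge]
    (4,4)@(9, 9): e=[0,12,4] → ·  [on edge]
    (5,5)@(11, 11): e=[0,4,12] → ·  [on edge]
    (5,6)@(11, 13): e=[8,4,4] → █
    (6,6)@(13, 13): e=[0,-4,20] → ·  [on edge]
    (5,7)@(11, 15): e=[16,4,-4] → ·
    (7,7)@(15, 15): e=[0,-12,28] → ·  [on edge]
  covered (1 px):
    · · · · · · · ·
    · · · · · · · ·
    · · · · · · · ·
    · · · · · · · ·
    · · · · · · · ·
    · · · · · · · ·
    · · · · · █ · ·
    · · · · · · · ·
    · · · · · · · ·
T2:
  2·area = 24
  edge (14, 16)→(12, 16): d=(-2,0) right/bottom  bias=-1
  edge (12, 16)→(12, 4): d=(0,-12) top-left  bias=+0
  edge (12, 4)→(14, 16): d=(2,12) right/bottom  bias=-1
    (6,5)@(13, 11): e=[10,12,2] → █
    (7,5)@(15, 11): e=[10,36,-22] → ·
    (6,6)@(13, 13): e=[6,12,6] → █
    (7,6)@(15, 13): e=[6,36,-18] → ·
    (6,7)@(13, 15): e=[2,12,10] → █
    (7,7)@(15, 15): e=[2,36,-14] → ·
    (6,8)@(13, 17): e=[-2,12,14] → ·
  covered (3 px):
    · · · · · · · ·
    · · · · · · · ·
    · · · · · · · ·
    · · · · · · · ·
    · · · · · · · ·
    · · · · · · █ ·
    · · · · · · █ ·
    · · · · · · █ ·
    · · · · · · · ·
T3:
  2·area = 28
  edge (14, 6)→(12, 8): d=(-2,2) right/bottom  bias=-1
  edge (12, 8)→(2, 4): d=(-10,-4) top-left  bias=+0
  edge (2, 4)→(14, 6): d=(12,2) right/bottom  bias=-1
    (2,2)@(5, 5): e=[20,2,6] → █
    (3,2)@(7, 5): e=[16,10,2] → █
    (4,2)@(9, 5): e=[12,18,-2] → ·
    (7,2)@(15, 5): e=[0,42,-14] → ·  [on edge]
    (2,3)@(5, 7): e=[16,-18,30] → ·
    (3,3)@(7, 7): e=[12,-10,26] → ·
    (5,3)@(11, 7): e=[4,6,18] → █
    (6,3)@(13, 7): e=[0,14,14] → ·  [on edge]
    (5,4)@(11, 9): e=[0,-14,42] → ·  [on edge]
    (4,5)@(9, 11): e=[0,-42,70] → ·  [on edge]
    (3,6)@(7, 13): e=[0,-70,98] → ·  [on edge]
    (2,7)@(5, 15): e=[0,-98,126] → ·  [on edge]
    (1,8)@(3, 17): e=[0,-126,154] → ·  [on edge]
  covered (3 px):
    · · · · · · · ·
    · · · · · · · ·
    · · █ █ · · · ·
    · · · · · █ · ·
    · · · · · · · ·
    · · · · · · · ·
    · · · · · · · ·
    · · · · · · · ·
    · · · · · · · ·

Answer: [10,2,16]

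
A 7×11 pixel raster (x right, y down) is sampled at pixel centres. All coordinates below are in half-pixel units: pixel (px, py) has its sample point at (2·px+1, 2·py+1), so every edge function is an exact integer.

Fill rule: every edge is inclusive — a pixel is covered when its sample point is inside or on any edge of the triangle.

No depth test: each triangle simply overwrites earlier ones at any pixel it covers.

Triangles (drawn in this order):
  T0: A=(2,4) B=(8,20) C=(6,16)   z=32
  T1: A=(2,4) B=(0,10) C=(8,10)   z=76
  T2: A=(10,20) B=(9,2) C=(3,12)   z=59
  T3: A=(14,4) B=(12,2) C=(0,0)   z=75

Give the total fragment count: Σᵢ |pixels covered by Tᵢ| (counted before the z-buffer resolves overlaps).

T0:
  2·area = 8
  edge (2, 4)→(8, 20): d=(6,16) inclusive
  edge (8, 20)→(6, 16): d=(-2,-4) inclusive
  edge (6, 16)→(2, 4): d=(-4,-12) inclusive
    (0,0)@(1, 1): e=[-2,10,0] → ·  [on edge]
    (1,3)@(3, 7): e=[2,6,0] → █  [on edge]
    (2,3)@(5, 7): e=[-30,14,24] → ·
    (1,4)@(3, 9): e=[14,2,-8] → ·
    (2,6)@(5, 13): e=[6,2,0] → █  [on edge]
    (3,6)@(7, 13): e=[-26,10,24] → ·
    (2,7)@(5, 15): e=[18,-2,-8] → ·
    (3,9)@(7, 19): e=[10,-2,0] → ·  [on edge]
  covered (2 px):
    · · · · · · ·
    · · · · · · ·
    · · · · · · ·
    · █ · · · · ·
    · · · · · · ·
    · · · · · · ·
    · · █ · · · ·
    · · · · · · ·
    · · · · · · ·
    · · · · · · ·
    · · · · · · ·
T1:
  2·area = 48  (B↔C swapped to make it positive)
  edge (2, 4)→(8, 10): d=(6,6) inclusive
  edge (8, 10)→(0, 10): d=(-8,0) inclusive
  edge (0, 10)→(2, 4): d=(2,-6) inclusive
    (1,0)@(3, 1): e=[-24,72,0] → ·  [on edge]
    (0,1)@(1, 3): e=[0,56,-8] → ·  [on edge]
    (1,2)@(3, 5): e=[0,40,8] → █  [on edge]
    (2,2)@(5, 5): e=[-12,40,20] → ·
    (0,3)@(1, 7): e=[24,24,0] → █  [on edge]
    (2,3)@(5, 7): e=[0,24,24] → █  [on edge]
    (3,3)@(7, 7): e=[-12,24,36] → ·
    (0,4)@(1, 9): e=[36,8,4] → █
    (3,4)@(7, 9): e=[0,8,40] → █  [on edge]
    (4,4)@(9, 9): e=[-12,8,52] → ·
    (0,5)@(1, 11): e=[48,-8,8] → ·
    (1,5)@(3, 11): e=[36,-8,20] → ·
    (4,5)@(9, 11): e=[0,-8,56] → ·  [on edge]
    (5,6)@(11, 13): e=[0,-24,72] → ·  [on edge]
    (6,7)@(13, 15): e=[0,-40,88] → ·  [on edge]
  covered (8 px):
    · · · · · · ·
    · · · · · · ·
    · █ · · · · ·
    █ █ █ · · · ·
    █ █ █ █ · · ·
    · · · · · · ·
    · · · · · · ·
    · · · · · · ·
    · · · · · · ·
    · · · · · · ·
    · · · · · · ·
T2:
  2·area = 118  (B↔C swapped to make it positive)
  edge (10, 20)→(3, 12): d=(-7,-8) inclusive
  edge (3, 12)→(9, 2): d=(6,-10) inclusive
  edge (9, 2)→(10, 20): d=(1,18) inclusive
    (4,1)@(9, 3): e=[111,6,1] → █
    (5,1)@(11, 3): e=[127,26,-35] → ·
    (4,2)@(9, 5): e=[97,18,3] → █
    (5,2)@(11, 5): e=[113,38,-33] → ·
    (3,3)@(7, 7): e=[67,10,41] → █
    (5,3)@(11, 7): e=[99,50,-31] → ·
    (2,4)@(5, 9): e=[37,2,79] → █
    (5,4)@(11, 9): e=[85,62,-29] → ·
    (2,5)@(5, 11): e=[23,14,81] → █
    (5,5)@(11, 11): e=[71,74,-27] → ·
    (2,6)@(5, 13): e=[9,26,83] → █
    (5,6)@(11, 13): e=[57,86,-25] → ·
  covered (16 px):
    · · · · · · ·
    · · · · █ · ·
    · · · · █ · ·
    · · · █ █ · ·
    · · █ █ █ · ·
    · · █ █ █ · ·
    · · █ █ █ · ·
    · · · █ █ · ·
    · · · · █ · ·
    · · · · · · ·
    · · · · · · ·
T3:
  2·area = 20  (B↔C swapped to make it positive)
  edge (14, 4)→(0, 0): d=(-14,-4) inclusive
  edge (0, 0)→(12, 2): d=(12,2) inclusive
  edge (12, 2)→(14, 4): d=(2,2) inclusive
    (2,0)@(5, 1): e=[6,2,12] → █
    (3,0)@(7, 1): e=[14,-2,8] → ·
    (5,0)@(11, 1): e=[30,-10,0] → ·  [on edge]
    (2,1)@(5, 3): e=[-22,26,16] → ·
    (5,1)@(11, 3): e=[2,14,4] → █
    (6,1)@(13, 3): e=[10,10,0] → █  [on edge]
    (5,2)@(11, 5): e=[-26,38,8] → ·
    (6,2)@(13, 5): e=[-18,34,4] → ·
  covered (3 px):
    · · █ · · · ·
    · · · · · █ █
    · · · · · · ·
    · · · · · · ·
    · · · · · · ·
    · · · · · · ·
    · · · · · · ·
    · · · · · · ·
    · · · · · · ·
    · · · · · · ·
    · · · · · · ·

Final: 29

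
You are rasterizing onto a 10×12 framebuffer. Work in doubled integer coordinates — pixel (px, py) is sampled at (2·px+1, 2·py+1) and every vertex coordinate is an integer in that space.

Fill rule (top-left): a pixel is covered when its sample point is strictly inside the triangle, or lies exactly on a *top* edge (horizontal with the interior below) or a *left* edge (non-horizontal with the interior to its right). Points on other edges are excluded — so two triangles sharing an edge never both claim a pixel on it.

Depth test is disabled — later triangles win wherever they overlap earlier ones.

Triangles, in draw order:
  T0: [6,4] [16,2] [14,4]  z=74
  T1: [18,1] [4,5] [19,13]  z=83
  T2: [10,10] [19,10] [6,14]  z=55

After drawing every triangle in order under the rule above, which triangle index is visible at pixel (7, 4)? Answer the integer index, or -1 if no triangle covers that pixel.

T0:
  2·area = 16
  edge (6, 4)→(16, 2): d=(10,-2) top-left  bias=+0
  edge (16, 2)→(14, 4): d=(-2,2) right/bottom  bias=-1
  edge (14, 4)→(6, 4): d=(-8,0) right/bottom  bias=-1
    (8,0)@(17, 1): e=[-8,0,24] → .  [on edge]
    (5,1)@(11, 3): e=[0,8,8] → X  [on edge]
    (6,1)@(13, 3): e=[4,4,8] → X
    (7,1)@(15, 3): e=[8,0,8] → .  [on edge]
    (0,2)@(1, 5): e=[0,24,-8] → .  [on edge]
    (5,2)@(11, 5): e=[20,4,-8] → .
    (6,2)@(13, 5): e=[24,0,-8] → .  [on edge]
    (5,3)@(11, 7): e=[40,0,-24] → .  [on edge]
    (4,4)@(9, 9): e=[56,0,-40] → .  [on edge]
    (3,5)@(7, 11): e=[72,0,-56] → .  [on edge]
    (2,6)@(5, 13): e=[88,0,-72] → .  [on edge]
    (1,7)@(3, 15): e=[104,0,-88] → .  [on edge]
    (0,8)@(1, 17): e=[120,0,-104] → .  [on edge]
  covered (2 px):
    . . . . . . . . . .
    . . . . . X X . . .
    . . . . . . . . . .
    . . . . . . . . . .
    . . . . . . . . . .
    . . . . . . . . . .
    . . . . . . . . . .
    . . . . . . . . . .
    . . . . . . . . . .
    . . . . . . . . . .
    . . . . . . . . . .
    . . . . . . . . . .
T1:
  2·area = 172  (B↔C swapped to make it positive)
  edge (18, 1)→(19, 13): d=(1,12) right/bottom  bias=-1
  edge (19, 13)→(4, 5): d=(-15,-8) top-left  bias=+0
  edge (4, 5)→(18, 1): d=(14,-4) top-left  bias=+0
    (5,1)@(11, 3): e=[86,86,0] → X  [on edge]
    (6,1)@(13, 3): e=[62,102,8] → X
    (7,1)@(15, 3): e=[38,118,16] → X
    (8,1)@(17, 3): e=[14,134,24] → X
    (9,1)@(19, 3): e=[-10,150,32] → .
    (2,2)@(5, 5): e=[160,8,4] → X
    (3,2)@(7, 5): e=[136,24,12] → X
    (4,2)@(9, 5): e=[112,40,20] → X
    (9,2)@(19, 5): e=[-8,120,60] → .
    (2,3)@(5, 7): e=[162,-22,32] → .
    (3,3)@(7, 7): e=[138,-6,40] → .
    (4,3)@(9, 7): e=[114,10,48] → X
    (9,6)@(19, 13): e=[0,0,172] → .  [on edge]
  covered (20 px):
    . . . . . . . . . .
    . . . . . X X X X .
    . . X X X X X X X .
    . . . . X X X X X .
    . . . . . . X X X .
    . . . . . . . . X .
    . . . . . . . . . .
    . . . . . . . . . .
    . . . . . . . . . .
    . . . . . . . . . .
    . . . . . . . . . .
    . . . . . . . . . .
T2:
  2·area = 36
  edge (10, 10)→(19, 10): d=(9,0) top-left  bias=+0
  edge (19, 10)→(6, 14): d=(-13,4) right/bottom  bias=-1
  edge (6, 14)→(10, 10): d=(4,-4) top-left  bias=+0
    (9,0)@(19, 1): e=[-81,117,0] → .  [on edge]
    (8,1)@(17, 3): e=[-63,99,0] → .  [on edge]
    (7,2)@(15, 5): e=[-45,81,0] → .  [on edge]
    (6,3)@(13, 7): e=[-27,63,0] → .  [on edge]
    (5,4)@(11, 9): e=[-9,45,0] → .  [on edge]
    (4,5)@(9, 11): e=[9,27,0] → X  [on edge]
    (5,5)@(11, 11): e=[9,19,8] → X
    (6,5)@(13, 11): e=[9,11,16] → X
    (7,5)@(15, 11): e=[9,3,24] → X
    (8,5)@(17, 11): e=[9,-5,32] → .
    (3,6)@(7, 13): e=[27,9,0] → X  [on edge]
    (5,6)@(11, 13): e=[27,-7,16] → .
    (2,7)@(5, 15): e=[45,-9,0] → .  [on edge]
    (1,8)@(3, 17): e=[63,-27,0] → .  [on edge]
    (0,9)@(1, 19): e=[81,-45,0] → .  [on edge]
  covered (6 px):
    . . . . . . . . . .
    . . . . . . . . . .
    . . . . . . . . . .
    . . . . . . . . . .
    . . . . . . . . . .
    . . . . X X X X . .
    . . . X X . . . . .
    . . . . . . . . . .
    . . . . . . . . . .
    . . . . . . . . . .
    . . . . . . . . . .
    . . . . . . . . . .

Z-buffer (winner per pixel, '.' = empty):
  . . . . . . . . . .
  . . . . . 1 1 1 1 .
  . . 1 1 1 1 1 1 1 .
  . . . . 1 1 1 1 1 .
  . . . . . . 1 1 1 .
  . . . . 2 2 2 2 1 .
  . . . 2 2 . . . . .
  . . . . . . . . . .
  . . . . . . . . . .
  . . . . . . . . . .
  . . . . . . . . . .
  . . . . . . . . . .

Answer: 1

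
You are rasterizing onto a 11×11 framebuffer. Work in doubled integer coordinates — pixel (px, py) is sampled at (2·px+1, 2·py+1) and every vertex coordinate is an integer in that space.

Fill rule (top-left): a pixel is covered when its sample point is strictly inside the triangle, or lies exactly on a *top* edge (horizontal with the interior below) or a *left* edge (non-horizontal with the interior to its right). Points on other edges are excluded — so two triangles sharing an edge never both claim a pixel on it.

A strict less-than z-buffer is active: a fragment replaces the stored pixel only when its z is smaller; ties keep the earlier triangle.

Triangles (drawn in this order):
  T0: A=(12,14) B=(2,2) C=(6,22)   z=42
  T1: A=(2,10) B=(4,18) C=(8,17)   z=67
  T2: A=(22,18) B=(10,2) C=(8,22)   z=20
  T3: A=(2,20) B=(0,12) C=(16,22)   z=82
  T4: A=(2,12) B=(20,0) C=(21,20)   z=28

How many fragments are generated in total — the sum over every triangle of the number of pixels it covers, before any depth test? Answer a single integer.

T0:
  2·area = 152  (B↔C swapped to make it positive)
  edge (12, 14)→(6, 22): d=(-6,8) right/bottom  bias=-1
  edge (6, 22)→(2, 2): d=(-4,-20) top-left  bias=+0
  edge (2, 2)→(12, 14): d=(10,12) right/bottom  bias=-1
    (1,2)@(3, 5): e=[126,8,18] → █
    (2,2)@(5, 5): e=[110,48,-6] → ·
    (1,3)@(3, 7): e=[114,0,38] → █  [on edge]
    (2,3)@(5, 7): e=[98,40,14] → █
    (3,3)@(7, 7): e=[82,80,-10] → ·
    (1,4)@(3, 9): e=[102,-8,58] → ·
    (2,4)@(5, 9): e=[86,32,34] → █
    (3,4)@(7, 9): e=[70,72,10] → █
    (4,4)@(9, 9): e=[54,112,-14] → ·
    (2,5)@(5, 11): e=[74,24,54] → █
    (4,5)@(9, 11): e=[42,104,6] → █
    (5,5)@(11, 11): e=[26,144,-18] → ·
    (2,8)@(5, 17): e=[38,0,114] → █  [on edge]
  covered (20 px):
    · · · · · · · · · · ·
    · · · · · · · · · · ·
    · █ · · · · · · · · ·
    · █ █ · · · · · · · ·
    · · █ █ · · · · · · ·
    · · █ █ █ · · · · · ·
    · · █ █ █ █ · · · · ·
    · · █ █ █ █ · · · · ·
    · · █ █ █ · · · · · ·
    · · · █ · · · · · · ·
    · · · · · · · · · · ·
T1:
  2·area = 34  (B↔C swapped to make it positive)
  edge (2, 10)→(8, 17): d=(6,7) right/bottom  bias=-1
  edge (8, 17)→(4, 18): d=(-4,1) right/bottom  bias=-1
  edge (4, 18)→(2, 10): d=(-2,-8) top-left  bias=+0
    (1,6)@(3, 13): e=[11,21,2] → █
    (2,6)@(5, 13): e=[-3,19,18] → ·
    (1,7)@(3, 15): e=[23,13,-2] → ·
    (2,7)@(5, 15): e=[9,11,14] → █
    (3,7)@(7, 15): e=[-5,9,30] → ·
    (2,8)@(5, 17): e=[21,3,10] → █
    (3,8)@(7, 17): e=[7,1,26] → █
    (4,8)@(9, 17): e=[-7,-1,42] → ·
    (2,9)@(5, 19): e=[33,-5,6] → ·
    (3,9)@(7, 19): e=[19,-7,22] → ·
  covered (4 px):
    · · · · · · · · · · ·
    · · · · · · · · · · ·
    · · · · · · · · · · ·
    · · · · · · · · · · ·
    · · · · · · · · · · ·
    · · · · · · · · · · ·
    · █ · · · · · · · · ·
    · · █ · · · · · · · ·
    · · █ █ · · · · · · ·
    · · · · · · · · · · ·
    · · · · · · · · · · ·
T2:
  2·area = 272  (B↔C swapped to make it positive)
  edge (22, 18)→(8, 22): d=(-14,4) right/bottom  bias=-1
  edge (8, 22)→(10, 2): d=(2,-20) top-left  bias=+0
  edge (10, 2)→(22, 18): d=(12,16) right/bottom  bias=-1
    (5,2)@(11, 5): e=[226,26,20] → █
    (6,2)@(13, 5): e=[218,66,-12] → ·
    (5,3)@(11, 7): e=[198,30,44] → █
    (6,3)@(13, 7): e=[190,70,12] → █
    (7,3)@(15, 7): e=[182,110,-20] → ·
    (5,4)@(11, 9): e=[170,34,68] → █
    (7,4)@(15, 9): e=[154,114,4] → █
    (8,4)@(17, 9): e=[146,154,-28] → ·
    (5,5)@(11, 11): e=[142,38,92] → █
    (8,5)@(17, 11): e=[118,158,-4] → ·
    (4,6)@(9, 13): e=[122,2,148] → █
    (8,6)@(17, 13): e=[90,162,20] → █
  covered (34 px):
    · · · · · · · · · · ·
    · · · · · · · · · · ·
    · · · · · █ · · · · ·
    · · · · · █ █ · · · ·
    · · · · · █ █ █ · · ·
    · · · · · █ █ █ · · ·
    · · · · █ █ █ █ █ · ·
    · · · · █ █ █ █ █ █ ·
    · · · · █ █ █ █ █ █ █
    · · · · █ █ █ █ █ · ·
    · · · · █ █ · · · · ·
T3:
  2·area = 108
  edge (2, 20)→(0, 12): d=(-2,-8) top-left  bias=+0
  edge (0, 12)→(16, 22): d=(16,10) right/bottom  bias=-1
  edge (16, 22)→(2, 20): d=(-14,-2) top-left  bias=+0
    (0,6)@(1, 13): e=[6,6,96] → █
    (1,6)@(3, 13): e=[22,-14,100] → ·
    (0,7)@(1, 15): e=[2,38,68] → █
    (1,7)@(3, 15): e=[18,18,72] → █
    (2,7)@(5, 15): e=[34,-2,76] → ·
    (0,8)@(1, 17): e=[-2,70,40] → ·
    (1,8)@(3, 17): e=[14,50,44] → █
    (2,8)@(5, 17): e=[30,30,48] → █
    (3,8)@(7, 17): e=[46,10,52] → █
    (4,8)@(9, 17): e=[62,-10,56] → ·
    (1,9)@(3, 19): e=[10,82,16] → █
    (4,9)@(9, 19): e=[58,22,28] → █
    (4,10)@(9, 21): e=[54,54,0] → █  [on edge]
  covered (14 px):
    · · · · · · · · · · ·
    · · · · · · · · · · ·
    · · · · · · · · · · ·
    · · · · · · · · · · ·
    · · · · · · · · · · ·
    · · · · · · · · · · ·
    █ · · · · · · · · · ·
    █ █ · · · · · · · · ·
    · █ █ █ · · · · · · ·
    · █ █ █ █ █ · · · · ·
    · · · · █ █ █ · · · ·
T4:
  2·area = 372
  edge (2, 12)→(20, 0): d=(18,-12) top-left  bias=+0
  edge (20, 0)→(21, 20): d=(1,20) right/bottom  bias=-1
  edge (21, 20)→(2, 12): d=(-19,-8) top-left  bias=+0
    (9,0)@(19, 1): e=[6,21,345] → █
    (10,0)@(21, 1): e=[30,-19,361] → ·
    (8,1)@(17, 3): e=[18,63,291] → █
    (10,1)@(21, 3): e=[66,-17,323] → ·
    (6,2)@(13, 5): e=[6,145,221] → █
    (7,2)@(15, 5): e=[30,105,237] → █
    (10,2)@(21, 5): e=[102,-15,285] → ·
    (5,3)@(11, 7): e=[18,187,167] → █
    (10,3)@(21, 7): e=[138,-13,247] → ·
    (3,4)@(7, 9): e=[6,269,97] → █
    (4,4)@(9, 9): e=[30,229,113] → █
    (10,4)@(21, 9): e=[174,-11,209] → ·
  covered (44 px):
    · · · · · · · · · █ ·
    · · · · · · · · █ █ ·
    · · · · · · █ █ █ █ ·
    · · · · · █ █ █ █ █ ·
    · · · █ █ █ █ █ █ █ ·
    · · █ █ █ █ █ █ █ █ ·
    · · █ █ █ █ █ █ █ █ ·
    · · · · · █ █ █ █ █ ·
    · · · · · · · █ █ █ ·
    · · · · · · · · · █ ·
    · · · · · · · · · · ·

Final: 116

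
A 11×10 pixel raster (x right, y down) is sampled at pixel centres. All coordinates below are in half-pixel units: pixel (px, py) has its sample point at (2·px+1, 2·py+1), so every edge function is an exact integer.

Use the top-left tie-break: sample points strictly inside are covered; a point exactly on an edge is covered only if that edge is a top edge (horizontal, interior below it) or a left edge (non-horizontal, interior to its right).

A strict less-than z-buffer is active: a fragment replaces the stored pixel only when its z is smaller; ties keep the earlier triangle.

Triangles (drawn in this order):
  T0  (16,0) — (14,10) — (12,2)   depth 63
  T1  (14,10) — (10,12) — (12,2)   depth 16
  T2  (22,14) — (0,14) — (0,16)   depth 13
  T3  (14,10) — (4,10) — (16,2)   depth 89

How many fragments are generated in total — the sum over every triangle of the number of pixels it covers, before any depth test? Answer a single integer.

T0:
  2·area = 36
  edge (16, 0)→(14, 10): d=(-2,10) right/bottom  bias=-1
  edge (14, 10)→(12, 2): d=(-2,-8) top-left  bias=+0
  edge (12, 2)→(16, 0): d=(4,-2) top-left  bias=+0
    (7,0)@(15, 1): e=[8,26,2] → █
    (8,0)@(17, 1): e=[-12,42,6] → ·
    (6,1)@(13, 3): e=[24,6,6] → █
    (8,1)@(17, 3): e=[-16,38,14] → ·
    (6,2)@(13, 5): e=[20,2,14] → █
    (7,2)@(15, 5): e=[0,18,18] → ·  [on edge]
    (6,3)@(13, 7): e=[16,-2,22] → ·
    (6,7)@(13, 15): e=[0,-18,54] → ·  [on edge]
  covered (4 px):
    · · · · · · · █ · · ·
    · · · · · · █ █ · · ·
    · · · · · · █ · · · ·
    · · · · · · · · · · ·
    · · · · · · · · · · ·
    · · · · · · · · · · ·
    · · · · · · · · · · ·
    · · · · · · · · · · ·
    · · · · · · · · · · ·
    · · · · · · · · · · ·
T1:
  2·area = 36
  edge (14, 10)→(10, 12): d=(-4,2) right/bottom  bias=-1
  edge (10, 12)→(12, 2): d=(2,-10) top-left  bias=+0
  edge (12, 2)→(14, 10): d=(2,8) right/bottom  bias=-1
    (5,3)@(11, 7): e=[18,0,18] → █  [on edge]
    (6,3)@(13, 7): e=[14,20,2] → █
    (7,3)@(15, 7): e=[10,40,-14] → ·
    (5,4)@(11, 9): e=[10,4,22] → █
    (7,4)@(15, 9): e=[2,44,-10] → ·
    (5,5)@(11, 11): e=[2,8,26] → █
    (6,5)@(13, 11): e=[-2,28,10] → ·
    (5,6)@(11, 13): e=[-6,12,30] → ·
    (4,8)@(9, 17): e=[-18,0,54] → ·  [on edge]
  covered (5 px):
    · · · · · · · · · · ·
    · · · · · · · · · · ·
    · · · · · · · · · · ·
    · · · · · █ █ · · · ·
    · · · · · █ █ · · · ·
    · · · · · █ · · · · ·
    · · · · · · · · · · ·
    · · · · · · · · · · ·
    · · · · · · · · · · ·
    · · · · · · · · · · ·
T2:
  2·area = 44  (B↔C swapped to make it positive)
  edge (22, 14)→(0, 16): d=(-22,2) right/bottom  bias=-1
  edge (0, 16)→(0, 14): d=(0,-2) top-left  bias=+0
  edge (0, 14)→(22, 14): d=(22,0) top-left  bias=+0
    (0,7)@(1, 15): e=[20,2,22] → █
    (1,7)@(3, 15): e=[16,6,22] → █
    (2,7)@(5, 15): e=[12,10,22] → █
    (3,7)@(7, 15): e=[8,14,22] → █
    (4,7)@(9, 15): e=[4,18,22] → █
    (5,7)@(11, 15): e=[0,22,22] → ·  [on edge]
    (0,8)@(1, 17): e=[-24,2,66] → ·
    (1,8)@(3, 17): e=[-28,6,66] → ·
    (2,8)@(5, 17): e=[-32,10,66] → ·
    (3,8)@(7, 17): e=[-36,14,66] → ·
    (4,8)@(9, 17): e=[-40,18,66] → ·
  covered (5 px):
    · · · · · · · · · · ·
    · · · · · · · · · · ·
    · · · · · · · · · · ·
    · · · · · · · · · · ·
    · · · · · · · · · · ·
    · · · · · · · · · · ·
    · · · · · · · · · · ·
    █ █ █ █ █ · · · · · ·
    · · · · · · · · · · ·
    · · · · · · · · · · ·
T3:
  2·area = 80
  edge (14, 10)→(4, 10): d=(-10,0) right/bottom  bias=-1
  edge (4, 10)→(16, 2): d=(12,-8) top-left  bias=+0
  edge (16, 2)→(14, 10): d=(-2,8) right/bottom  bias=-1
    (7,1)@(15, 3): e=[70,4,6] → █
    (8,1)@(17, 3): e=[70,20,-10] → ·
    (6,2)@(13, 5): e=[50,12,18] → █
    (8,2)@(17, 5): e=[50,44,-14] → ·
    (4,3)@(9, 7): e=[30,4,46] → █
    (5,3)@(11, 7): e=[30,20,30] → █
    (7,3)@(15, 7): e=[30,52,-2] → ·
    (3,4)@(7, 9): e=[10,12,58] → █
    (7,4)@(15, 9): e=[10,76,-6] → ·
    (3,5)@(7, 11): e=[-10,36,54] → ·
    (4,5)@(9, 11): e=[-10,52,38] → ·
    (5,5)@(11, 11): e=[-10,68,22] → ·
  covered (10 px):
    · · · · · · · · · · ·
    · · · · · · · █ · · ·
    · · · · · · █ █ · · ·
    · · · · █ █ █ · · · ·
    · · · █ █ █ █ · · · ·
    · · · · · · · · · · ·
    · · · · · · · · · · ·
    · · · · · · · · · · ·
    · · · · · · · · · · ·
    · · · · · · · · · · ·

Result: 24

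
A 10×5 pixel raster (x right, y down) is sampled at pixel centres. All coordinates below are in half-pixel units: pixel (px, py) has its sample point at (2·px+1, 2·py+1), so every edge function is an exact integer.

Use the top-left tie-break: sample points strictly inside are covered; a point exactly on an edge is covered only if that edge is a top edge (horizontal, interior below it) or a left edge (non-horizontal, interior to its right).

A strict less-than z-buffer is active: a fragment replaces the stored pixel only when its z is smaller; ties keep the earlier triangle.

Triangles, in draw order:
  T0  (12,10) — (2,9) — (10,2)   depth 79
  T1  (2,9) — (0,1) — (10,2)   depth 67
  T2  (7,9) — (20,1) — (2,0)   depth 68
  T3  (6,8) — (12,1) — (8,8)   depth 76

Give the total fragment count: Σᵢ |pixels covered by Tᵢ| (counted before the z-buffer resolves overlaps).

T0:
  2·area = 78
  edge (12, 10)→(2, 9): d=(-10,-1) top-left  bias=+0
  edge (2, 9)→(10, 2): d=(8,-7) top-left  bias=+0
  edge (10, 2)→(12, 10): d=(2,8) right/bottom  bias=-1
    (4,1)@(9, 3): e=[67,1,10] → █
    (5,1)@(11, 3): e=[69,15,-6] → ·
    (3,2)@(7, 5): e=[45,3,30] → █
    (5,2)@(11, 5): e=[49,31,-2] → ·
    (2,3)@(5, 7): e=[23,5,50] → █
    (5,3)@(11, 7): e=[29,47,2] → █
    (6,3)@(13, 7): e=[31,61,-14] → ·
    (1,4)@(3, 9): e=[1,7,70] → █
    (6,4)@(13, 9): e=[11,77,-10] → ·
  covered (12 px):
    · · · · · · · · · ·
    · · · · █ · · · · ·
    · · · █ █ · · · · ·
    · · █ █ █ █ · · · ·
    · █ █ █ █ █ · · · ·
T1:
  2·area = 78
  edge (2, 9)→(0, 1): d=(-2,-8) top-left  bias=+0
  edge (0, 1)→(10, 2): d=(10,1) right/bottom  bias=-1
  edge (10, 2)→(2, 9): d=(-8,7) right/bottom  bias=-1
    (0,1)@(1, 3): e=[4,19,55] → █
    (1,1)@(3, 3): e=[20,17,41] → █
    (2,1)@(5, 3): e=[36,15,27] → █
    (3,1)@(7, 3): e=[52,13,13] → █
    (4,1)@(9, 3): e=[68,11,-1] → ·
    (0,2)@(1, 5): e=[0,39,39] → █  [on edge]
    (3,2)@(7, 5): e=[48,33,-3] → ·
    (0,3)@(1, 7): e=[-4,59,23] → ·
    (1,3)@(3, 7): e=[12,57,9] → █
    (2,3)@(5, 7): e=[28,55,-5] → ·
    (1,4)@(3, 9): e=[8,77,-7] → ·
  covered (8 px):
    · · · · · · · · · ·
    █ █ █ █ · · · · · ·
    █ █ █ · · · · · · ·
    · █ · · · · · · · ·
    · · · · · · · · · ·
T2:
  2·area = 157  (B↔C swapped to make it positive)
  edge (7, 9)→(2, 0): d=(-5,-9) top-left  bias=+0
  edge (2, 0)→(20, 1): d=(18,1) right/bottom  bias=-1
  edge (20, 1)→(7, 9): d=(-13,8) right/bottom  bias=-1
    (1,0)@(3, 1): e=[4,17,136] → █
    (2,0)@(5, 1): e=[22,15,120] → █
    (3,0)@(7, 1): e=[40,13,104] → █
    (4,0)@(9, 1): e=[58,11,88] → █
    (5,0)@(11, 1): e=[76,9,72] → █
    (6,0)@(13, 1): e=[94,7,56] → █
    (7,0)@(15, 1): e=[112,5,40] → █
    (8,0)@(17, 1): e=[130,3,24] → █
    (9,0)@(19, 1): e=[148,1,8] → █
    (1,1)@(3, 3): e=[-6,53,110] → ·
    (2,1)@(5, 3): e=[12,51,94] → █
    (8,1)@(17, 3): e=[120,39,-2] → ·
    (3,4)@(7, 9): e=[0,157,0] → ·  [on edge]
  covered (22 px):
    · █ █ █ █ █ █ █ █ █
    · · █ █ █ █ █ █ · ·
    · · █ █ █ █ █ · · ·
    · · · █ █ · · · · ·
    · · · · · · · · · ·
T3:
  2·area = 14
  edge (6, 8)→(12, 1): d=(6,-7) top-left  bias=+0
  edge (12, 1)→(8, 8): d=(-4,7) right/bottom  bias=-1
  edge (8, 8)→(6, 8): d=(-2,0) right/bottom  bias=-1
    (4,2)@(9, 5): e=[3,5,6] → █
    (5,2)@(11, 5): e=[17,-9,6] → ·
    (3,3)@(7, 7): e=[1,11,2] → █
    (4,3)@(9, 7): e=[15,-3,2] → ·
    (3,4)@(7, 9): e=[13,3,-2] → ·
  covered (2 px):
    · · · · · · · · · ·
    · · · · · · · · · ·
    · · · · █ · · · · ·
    · · · █ · · · · · ·
    · · · · · · · · · ·

Answer: 44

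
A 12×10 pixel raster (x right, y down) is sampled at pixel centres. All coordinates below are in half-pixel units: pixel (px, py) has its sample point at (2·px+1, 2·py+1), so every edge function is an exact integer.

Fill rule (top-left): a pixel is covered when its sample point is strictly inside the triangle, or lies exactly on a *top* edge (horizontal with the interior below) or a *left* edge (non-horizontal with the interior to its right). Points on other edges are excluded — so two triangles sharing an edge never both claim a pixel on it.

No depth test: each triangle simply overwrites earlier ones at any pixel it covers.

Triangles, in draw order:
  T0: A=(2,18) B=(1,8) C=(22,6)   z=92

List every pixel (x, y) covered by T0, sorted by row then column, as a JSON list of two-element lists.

T0:
  2·area = 212
  edge (2, 18)→(1, 8): d=(-1,-10) top-left  bias=+0
  edge (1, 8)→(22, 6): d=(21,-2) top-left  bias=+0
  edge (22, 6)→(2, 18): d=(-20,12) right/bottom  bias=-1
    (6,3)@(13, 7): e=[121,3,88] → X
    (7,3)@(15, 7): e=[141,7,64] → X
    (8,3)@(17, 7): e=[161,11,40] → X
    (9,3)@(19, 7): e=[181,15,16] → X
    (10,3)@(21, 7): e=[201,19,-8] → .
    (1,4)@(3, 9): e=[19,25,168] → X
    (2,4)@(5, 9): e=[39,29,144] → X
    (3,4)@(7, 9): e=[59,33,120] → X
    (4,4)@(9, 9): e=[79,37,96] → X
    (5,4)@(11, 9): e=[99,41,72] → X
    (8,4)@(17, 9): e=[159,53,0] → .  [on edge]
    (9,4)@(19, 9): e=[179,57,-24] → .
    (3,7)@(7, 15): e=[53,159,0] → .  [on edge]
  covered (24 px):
    . . . . . . . . . . . .
    . . . . . . . . . . . .
    . . . . . . . . . . . .
    . . . . . . X X X X . .
    . X X X X X X X . . . .
    . X X X X X X . . . . .
    . X X X X . . . . . . .
    . X X . . . . . . . . .
    . X . . . . . . . . . .
    . . . . . . . . . . . .

Final: [[6,3],[7,3],[8,3],[9,3],[1,4],[2,4],[3,4],[4,4],[5,4],[6,4],[7,4],[1,5],[2,5],[3,5],[4,5],[5,5],[6,5],[1,6],[2,6],[3,6],[4,6],[1,7],[2,7],[1,8]]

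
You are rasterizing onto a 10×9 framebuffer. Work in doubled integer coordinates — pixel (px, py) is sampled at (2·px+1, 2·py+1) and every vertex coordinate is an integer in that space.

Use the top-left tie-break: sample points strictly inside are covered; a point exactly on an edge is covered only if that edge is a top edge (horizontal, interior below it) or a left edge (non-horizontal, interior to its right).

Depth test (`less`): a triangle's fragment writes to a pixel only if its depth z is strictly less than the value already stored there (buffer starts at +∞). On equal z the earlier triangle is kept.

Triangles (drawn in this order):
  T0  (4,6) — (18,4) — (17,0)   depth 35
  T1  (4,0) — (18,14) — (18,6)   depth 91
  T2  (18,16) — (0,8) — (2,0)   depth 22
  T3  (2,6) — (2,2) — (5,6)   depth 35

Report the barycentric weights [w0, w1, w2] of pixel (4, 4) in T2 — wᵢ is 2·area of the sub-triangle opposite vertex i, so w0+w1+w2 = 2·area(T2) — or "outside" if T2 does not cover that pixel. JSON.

T0:
  2·area = 58  (B↔C swapped to make it positive)
  edge (4, 6)→(17, 0): d=(13,-6) top-left  bias=+0
  edge (17, 0)→(18, 4): d=(1,4) right/bottom  bias=-1
  edge (18, 4)→(4, 6): d=(-14,2) right/bottom  bias=-1
    (7,0)@(15, 1): e=[1,9,48] → █
    (8,0)@(17, 1): e=[13,1,44] → █
    (9,0)@(19, 1): e=[25,-7,40] → ·
    (5,1)@(11, 3): e=[3,27,28] → █
    (6,1)@(13, 3): e=[15,19,24] → █
    (9,1)@(19, 3): e=[51,-5,12] → ·
    (3,2)@(7, 5): e=[5,45,8] → █
    (4,2)@(9, 5): e=[17,37,4] → █
    (5,2)@(11, 5): e=[29,29,0] → ·  [on edge]
    (6,2)@(13, 5): e=[41,21,-4] → ·
    (7,2)@(15, 5): e=[53,13,-8] → ·
    (8,2)@(17, 5): e=[65,5,-12] → ·
  covered (8 px):
    · · · · · · · █ █ ·
    · · · · · █ █ █ █ ·
    · · · █ █ · · · · ·
    · · · · · · · · · ·
    · · · · · · · · · ·
    · · · · · · · · · ·
    · · · · · · · · · ·
    · · · · · · · · · ·
    · · · · · · · · · ·
T1:
  2·area = 112  (B↔C swapped to make it positive)
  edge (4, 0)→(18, 6): d=(14,6) right/bottom  bias=-1
  edge (18, 6)→(18, 14): d=(0,8) right/bottom  bias=-1
  edge (18, 14)→(4, 0): d=(-14,-14) top-left  bias=+0
    (2,0)@(5, 1): e=[8,104,0] → █  [on edge]
    (3,0)@(7, 1): e=[-4,88,28] → ·
    (2,1)@(5, 3): e=[36,104,-28] → ·
    (3,1)@(7, 3): e=[24,88,0] → █  [on edge]
    (4,1)@(9, 3): e=[12,72,28] → █
    (5,1)@(11, 3): e=[0,56,56] → ·  [on edge]
    (3,2)@(7, 5): e=[52,88,-28] → ·
    (4,2)@(9, 5): e=[40,72,0] → █  [on edge]
    (5,2)@(11, 5): e=[28,56,28] → █
    (6,2)@(13, 5): e=[16,40,56] → █
    (7,2)@(15, 5): e=[4,24,84] → █
    (8,2)@(17, 5): e=[-8,8,112] → ·
    (5,3)@(11, 7): e=[56,56,0] → █  [on edge]
    (6,4)@(13, 9): e=[72,40,0] → █  [on edge]
    (7,5)@(15, 11): e=[88,24,0] → █  [on edge]
    (8,6)@(17, 13): e=[104,8,0] → █  [on edge]
    (9,7)@(19, 15): e=[120,-8,0] → ·  [on edge]
  covered (17 px):
    · · █ · · · · · · ·
    · · · █ █ · · · · ·
    · · · · █ █ █ █ · ·
    · · · · · █ █ █ █ ·
    · · · · · · █ █ █ ·
    · · · · · · · █ █ ·
    · · · · · · · · █ ·
    · · · · · · · · · ·
    · · · · · · · · · ·
T2:
  2·area = 160
  edge (18, 16)→(0, 8): d=(-18,-8) top-left  bias=+0
  edge (0, 8)→(2, 0): d=(2,-8) top-left  bias=+0
  edge (2, 0)→(18, 16): d=(16,16) right/bottom  bias=-1
    (1,0)@(3, 1): e=[150,10,0] → ·  [on edge]
    (1,1)@(3, 3): e=[114,14,32] → █
    (2,1)@(5, 3): e=[130,30,0] → ·  [on edge]
    (0,2)@(1, 5): e=[62,2,96] → █
    (2,2)@(5, 5): e=[94,34,32] → █
    (3,2)@(7, 5): e=[110,50,0] → ·  [on edge]
    (0,3)@(1, 7): e=[26,6,128] → █
    (3,3)@(7, 7): e=[74,54,32] → █
    (4,3)@(9, 7): e=[90,70,0] → ·  [on edge]
    (0,4)@(1, 9): e=[-10,10,160] → ·
    (1,4)@(3, 9): e=[6,26,128] → █
    (4,4)@(9, 9): e=[54,74,32] → █
    (5,4)@(11, 9): e=[70,90,0] → ·  [on edge]
    (6,5)@(13, 11): e=[50,110,0] → ·  [on edge]
    (7,6)@(15, 13): e=[30,130,0] → ·  [on edge]
    (8,7)@(17, 15): e=[10,150,0] → ·  [on edge]
    (9,8)@(19, 17): e=[-10,170,0] → ·  [on edge]
  covered (16 px):
    · · · · · · · · · ·
    · █ · · · · · · · ·
    █ █ █ · · · · · · ·
    █ █ █ █ · · · · · ·
    · █ █ █ █ · · · · ·
    · · · █ █ █ · · · ·
    · · · · · · █ · · ·
    · · · · · · · · · ·
    · · · · · · · · · ·
T3:
  2·area = 12
  edge (2, 6)→(2, 2): d=(0,-4) top-left  bias=+0
  edge (2, 2)→(5, 6): d=(3,4) right/bottom  bias=-1
  edge (5, 6)→(2, 6): d=(-3,0) right/bottom  bias=-1
    (1,2)@(3, 5): e=[4,5,3] → █
    (2,2)@(5, 5): e=[12,-3,3] → ·
    (1,3)@(3, 7): e=[4,11,-3] → ·
  covered (1 px):
    · · · · · · · · · ·
    · · · · · · · · · ·
    · █ · · · · · · · ·
    · · · · · · · · · ·
    · · · · · · · · · ·
    · · · · · · · · · ·
    · · · · · · · · · ·
    · · · · · · · · · ·
    · · · · · · · · · ·

Result: [74,32,54]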